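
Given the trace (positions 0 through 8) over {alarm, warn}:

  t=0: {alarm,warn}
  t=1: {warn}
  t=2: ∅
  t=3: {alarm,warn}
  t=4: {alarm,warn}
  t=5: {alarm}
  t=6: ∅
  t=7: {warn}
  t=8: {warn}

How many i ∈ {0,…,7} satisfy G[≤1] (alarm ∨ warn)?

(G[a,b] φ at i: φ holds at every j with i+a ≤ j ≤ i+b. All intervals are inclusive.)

Evaluate at each i in [0,7]:
  i=0: ✓ (all of [0,1])
  i=1: ✗ (fails at j=2)
  i=2: ✗ (fails at j=2)
  i=3: ✓ (all of [3,4])
  i=4: ✓ (all of [4,5])
  i=5: ✗ (fails at j=6)
  i=6: ✗ (fails at j=6)
  i=7: ✓ (all of [7,8])
Positions where it holds: {0, 3, 4, 7} → 4.

4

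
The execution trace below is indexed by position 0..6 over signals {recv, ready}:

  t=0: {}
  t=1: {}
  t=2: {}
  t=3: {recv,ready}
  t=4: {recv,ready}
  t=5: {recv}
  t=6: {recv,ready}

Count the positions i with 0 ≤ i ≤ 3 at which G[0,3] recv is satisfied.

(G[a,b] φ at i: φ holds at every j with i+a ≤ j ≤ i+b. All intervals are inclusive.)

Evaluate at each i in [0,3]:
  i=0: ✗ (fails at j=0)
  i=1: ✗ (fails at j=1)
  i=2: ✗ (fails at j=2)
  i=3: ✓ (all of [3,6])
Positions where it holds: {3} → 1.

1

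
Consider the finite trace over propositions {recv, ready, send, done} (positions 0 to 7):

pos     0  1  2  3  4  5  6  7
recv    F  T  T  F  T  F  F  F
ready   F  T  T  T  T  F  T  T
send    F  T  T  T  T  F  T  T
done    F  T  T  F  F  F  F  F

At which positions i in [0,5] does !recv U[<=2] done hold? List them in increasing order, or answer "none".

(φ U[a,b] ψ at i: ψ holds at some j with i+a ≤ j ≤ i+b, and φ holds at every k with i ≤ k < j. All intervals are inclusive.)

Evaluate at each i in [0,5]:
  i=0: ✓ (rhs at j=1; lhs holds on [0,0])
  i=1: ✓ (rhs at j=1)
  i=2: ✓ (rhs at j=2)
  i=3: ✗ (no rhs in [3,5])
  i=4: ✗ (no rhs in [4,6])
  i=5: ✗ (no rhs in [5,7])

0, 1, 2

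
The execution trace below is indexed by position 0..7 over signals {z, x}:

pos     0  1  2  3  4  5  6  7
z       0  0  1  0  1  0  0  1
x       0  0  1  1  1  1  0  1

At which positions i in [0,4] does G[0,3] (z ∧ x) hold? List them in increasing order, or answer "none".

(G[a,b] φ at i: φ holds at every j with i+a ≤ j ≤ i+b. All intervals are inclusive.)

none

Evaluate at each i in [0,4]:
  i=0: ✗ (fails at j=0)
  i=1: ✗ (fails at j=1)
  i=2: ✗ (fails at j=3)
  i=3: ✗ (fails at j=3)
  i=4: ✗ (fails at j=5)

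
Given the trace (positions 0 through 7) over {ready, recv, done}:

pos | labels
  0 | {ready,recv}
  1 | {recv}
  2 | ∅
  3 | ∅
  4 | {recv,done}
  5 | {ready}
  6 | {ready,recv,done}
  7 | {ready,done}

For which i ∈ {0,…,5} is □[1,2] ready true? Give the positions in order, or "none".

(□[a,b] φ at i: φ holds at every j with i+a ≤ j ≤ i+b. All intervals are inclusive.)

4, 5

Evaluate at each i in [0,5]:
  i=0: ✗ (fails at j=1)
  i=1: ✗ (fails at j=2)
  i=2: ✗ (fails at j=3)
  i=3: ✗ (fails at j=4)
  i=4: ✓ (all of [5,6])
  i=5: ✓ (all of [6,7])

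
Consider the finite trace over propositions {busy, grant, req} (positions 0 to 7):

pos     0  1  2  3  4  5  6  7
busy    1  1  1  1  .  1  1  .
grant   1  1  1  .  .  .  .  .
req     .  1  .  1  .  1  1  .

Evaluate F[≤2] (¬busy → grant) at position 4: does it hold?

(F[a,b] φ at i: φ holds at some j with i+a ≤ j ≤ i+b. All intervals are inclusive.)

Check (¬busy → grant) at each j in [4,6]:
  j=4: false
  j=5: true
  j=6: true
Found at j=5 → formula holds.

Holds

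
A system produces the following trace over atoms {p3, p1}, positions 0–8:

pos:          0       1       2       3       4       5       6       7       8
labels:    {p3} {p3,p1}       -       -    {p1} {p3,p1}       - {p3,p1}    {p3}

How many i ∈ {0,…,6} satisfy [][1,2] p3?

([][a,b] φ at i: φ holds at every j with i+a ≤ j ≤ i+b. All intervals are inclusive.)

1

Evaluate at each i in [0,6]:
  i=0: ✗ (fails at j=2)
  i=1: ✗ (fails at j=2)
  i=2: ✗ (fails at j=3)
  i=3: ✗ (fails at j=4)
  i=4: ✗ (fails at j=6)
  i=5: ✗ (fails at j=6)
  i=6: ✓ (all of [7,8])
Positions where it holds: {6} → 1.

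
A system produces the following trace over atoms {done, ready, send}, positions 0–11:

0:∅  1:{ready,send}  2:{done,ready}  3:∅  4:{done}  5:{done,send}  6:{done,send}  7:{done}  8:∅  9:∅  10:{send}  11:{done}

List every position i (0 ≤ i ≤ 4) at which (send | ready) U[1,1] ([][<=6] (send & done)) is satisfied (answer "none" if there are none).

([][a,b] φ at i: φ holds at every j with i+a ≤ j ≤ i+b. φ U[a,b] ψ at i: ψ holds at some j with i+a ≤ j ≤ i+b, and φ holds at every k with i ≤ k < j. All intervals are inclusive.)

none

Evaluate at each i in [0,4]:
  i=0: ✗ (no rhs in [1,1])
  i=1: ✗ (no rhs in [2,2])
  i=2: ✗ (no rhs in [3,3])
  i=3: ✗ (no rhs in [4,4])
  i=4: ✗ (no rhs in [5,5])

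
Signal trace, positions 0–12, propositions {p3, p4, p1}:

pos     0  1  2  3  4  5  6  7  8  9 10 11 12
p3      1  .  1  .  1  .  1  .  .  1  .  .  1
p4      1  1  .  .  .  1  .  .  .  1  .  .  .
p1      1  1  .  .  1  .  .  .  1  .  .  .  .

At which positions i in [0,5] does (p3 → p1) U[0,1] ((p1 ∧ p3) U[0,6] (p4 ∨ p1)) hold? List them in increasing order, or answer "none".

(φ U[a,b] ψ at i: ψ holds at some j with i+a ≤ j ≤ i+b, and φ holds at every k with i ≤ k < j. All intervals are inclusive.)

0, 1, 3, 4, 5

Evaluate at each i in [0,5]:
  i=0: ✓ (rhs at j=0)
  i=1: ✓ (rhs at j=1)
  i=2: ✗ (no rhs in [2,3])
  i=3: ✓ (rhs at j=4; lhs holds on [3,3])
  i=4: ✓ (rhs at j=4)
  i=5: ✓ (rhs at j=5)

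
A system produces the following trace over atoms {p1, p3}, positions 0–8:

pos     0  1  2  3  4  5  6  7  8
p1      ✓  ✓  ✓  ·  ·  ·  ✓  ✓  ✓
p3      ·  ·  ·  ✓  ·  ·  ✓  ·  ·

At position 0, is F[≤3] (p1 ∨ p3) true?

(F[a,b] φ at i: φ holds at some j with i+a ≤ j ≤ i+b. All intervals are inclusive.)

Check (p1 ∨ p3) at each j in [0,3]:
  j=0: true
  j=1: true
  j=2: true
  j=3: true
Found at j=0 → formula holds.

Holds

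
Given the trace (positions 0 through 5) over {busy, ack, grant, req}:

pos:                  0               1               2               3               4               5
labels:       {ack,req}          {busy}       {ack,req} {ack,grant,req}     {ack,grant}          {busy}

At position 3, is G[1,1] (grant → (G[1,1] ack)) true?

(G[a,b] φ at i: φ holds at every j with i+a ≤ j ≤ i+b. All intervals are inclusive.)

No

Check (grant → (G[1,1] ack)) at every j in [4,4]:
  j=4: antecedent true; consequent fails at 5 → ✗
Fails at j=4 → formula fails.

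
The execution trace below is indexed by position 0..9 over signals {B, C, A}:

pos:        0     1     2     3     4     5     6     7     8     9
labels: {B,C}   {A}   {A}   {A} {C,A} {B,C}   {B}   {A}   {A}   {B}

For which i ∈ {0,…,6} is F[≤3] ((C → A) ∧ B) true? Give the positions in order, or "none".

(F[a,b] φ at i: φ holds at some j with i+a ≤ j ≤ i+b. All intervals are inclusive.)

Evaluate at each i in [0,6]:
  i=0: ✗ (none in [0,3])
  i=1: ✗ (none in [1,4])
  i=2: ✗ (none in [2,5])
  i=3: ✓ (witness j=6)
  i=4: ✓ (witness j=6)
  i=5: ✓ (witness j=6)
  i=6: ✓ (witness j=6)

3, 4, 5, 6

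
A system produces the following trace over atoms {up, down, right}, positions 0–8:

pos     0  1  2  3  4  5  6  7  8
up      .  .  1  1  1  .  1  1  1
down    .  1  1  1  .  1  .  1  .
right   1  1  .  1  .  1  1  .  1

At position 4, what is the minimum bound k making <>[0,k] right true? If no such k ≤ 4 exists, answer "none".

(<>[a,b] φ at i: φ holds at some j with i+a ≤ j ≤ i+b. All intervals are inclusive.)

1

Scan j = 4,5,… for right:
  j=4: fails
  j=5: holds
First hit at j=5, so smallest k = 5-4 = 1.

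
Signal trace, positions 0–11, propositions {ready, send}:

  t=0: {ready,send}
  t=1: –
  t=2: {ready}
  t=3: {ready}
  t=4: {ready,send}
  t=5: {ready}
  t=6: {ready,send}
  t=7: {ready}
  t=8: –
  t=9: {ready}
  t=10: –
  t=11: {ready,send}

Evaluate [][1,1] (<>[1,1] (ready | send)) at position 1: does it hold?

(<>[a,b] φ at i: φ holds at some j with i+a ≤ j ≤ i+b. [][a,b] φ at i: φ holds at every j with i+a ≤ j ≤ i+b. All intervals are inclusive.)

Check <>[1,1] (ready | send) at every j in [2,2]:
  j=2: holds (witness at 3)
All positions satisfy it → formula holds.

Yes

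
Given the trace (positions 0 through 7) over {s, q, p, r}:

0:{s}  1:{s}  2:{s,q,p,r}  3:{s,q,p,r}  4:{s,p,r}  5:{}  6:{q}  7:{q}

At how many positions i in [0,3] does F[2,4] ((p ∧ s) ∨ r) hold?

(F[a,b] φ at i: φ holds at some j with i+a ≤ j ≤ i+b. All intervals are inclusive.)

3

Evaluate at each i in [0,3]:
  i=0: ✓ (witness j=2)
  i=1: ✓ (witness j=3)
  i=2: ✓ (witness j=4)
  i=3: ✗ (none in [5,7])
Positions where it holds: {0, 1, 2} → 3.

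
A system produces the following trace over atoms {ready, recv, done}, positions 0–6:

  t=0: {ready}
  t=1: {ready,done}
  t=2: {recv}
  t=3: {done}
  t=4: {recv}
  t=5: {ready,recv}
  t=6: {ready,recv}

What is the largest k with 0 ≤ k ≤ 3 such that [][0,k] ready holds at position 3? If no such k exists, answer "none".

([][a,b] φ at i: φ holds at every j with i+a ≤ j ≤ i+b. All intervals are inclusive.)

none

ready must hold from j=3 onward; find where it first fails.
  j=3: fails → no k works.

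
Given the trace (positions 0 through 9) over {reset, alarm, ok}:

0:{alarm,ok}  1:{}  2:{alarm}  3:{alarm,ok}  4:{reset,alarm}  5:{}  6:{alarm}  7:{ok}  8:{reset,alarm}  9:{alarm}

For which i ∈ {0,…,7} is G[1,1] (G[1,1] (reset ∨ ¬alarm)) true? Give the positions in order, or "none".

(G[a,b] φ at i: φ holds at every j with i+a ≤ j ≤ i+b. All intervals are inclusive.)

2, 3, 5, 6

Evaluate at each i in [0,7]:
  i=0: ✗ (fails at j=1)
  i=1: ✗ (fails at j=2)
  i=2: ✓ (all of [3,3])
  i=3: ✓ (all of [4,4])
  i=4: ✗ (fails at j=5)
  i=5: ✓ (all of [6,6])
  i=6: ✓ (all of [7,7])
  i=7: ✗ (fails at j=8)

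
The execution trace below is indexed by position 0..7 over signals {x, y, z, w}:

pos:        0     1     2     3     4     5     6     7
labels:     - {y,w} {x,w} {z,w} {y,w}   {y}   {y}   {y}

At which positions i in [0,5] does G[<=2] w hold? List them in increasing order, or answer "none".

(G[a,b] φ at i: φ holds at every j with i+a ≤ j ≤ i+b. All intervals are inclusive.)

1, 2

Evaluate at each i in [0,5]:
  i=0: ✗ (fails at j=0)
  i=1: ✓ (all of [1,3])
  i=2: ✓ (all of [2,4])
  i=3: ✗ (fails at j=5)
  i=4: ✗ (fails at j=5)
  i=5: ✗ (fails at j=5)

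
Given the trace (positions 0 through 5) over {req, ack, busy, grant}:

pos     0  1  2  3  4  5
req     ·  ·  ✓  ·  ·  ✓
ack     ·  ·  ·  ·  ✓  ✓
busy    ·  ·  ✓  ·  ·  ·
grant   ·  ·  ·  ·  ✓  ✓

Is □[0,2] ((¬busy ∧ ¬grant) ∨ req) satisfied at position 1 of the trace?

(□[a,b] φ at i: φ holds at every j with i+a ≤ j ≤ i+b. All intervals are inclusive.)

Check ((¬busy ∧ ¬grant) ∨ req) at every j in [1,3]:
  j=1: true
  j=2: true
  j=3: true
All positions satisfy it → formula holds.

Holds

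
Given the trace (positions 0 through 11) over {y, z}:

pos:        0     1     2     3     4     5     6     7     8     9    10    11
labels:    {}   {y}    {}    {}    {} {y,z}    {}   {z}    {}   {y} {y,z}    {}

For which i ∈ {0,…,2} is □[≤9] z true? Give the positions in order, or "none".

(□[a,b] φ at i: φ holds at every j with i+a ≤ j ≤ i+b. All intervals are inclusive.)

Evaluate at each i in [0,2]:
  i=0: ✗ (fails at j=0)
  i=1: ✗ (fails at j=1)
  i=2: ✗ (fails at j=2)

none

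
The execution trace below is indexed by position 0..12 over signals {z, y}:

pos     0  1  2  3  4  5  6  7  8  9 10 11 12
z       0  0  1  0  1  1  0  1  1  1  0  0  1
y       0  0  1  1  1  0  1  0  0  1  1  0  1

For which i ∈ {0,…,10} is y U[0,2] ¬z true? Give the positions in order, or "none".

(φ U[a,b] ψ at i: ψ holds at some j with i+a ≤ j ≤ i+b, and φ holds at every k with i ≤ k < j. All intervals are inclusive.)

Evaluate at each i in [0,10]:
  i=0: ✓ (rhs at j=0)
  i=1: ✓ (rhs at j=1)
  i=2: ✓ (rhs at j=3; lhs holds on [2,2])
  i=3: ✓ (rhs at j=3)
  i=4: ✗ (lhs fails at k=5 before rhs at j=6)
  i=5: ✗ (lhs fails at k=5 before rhs at j=6)
  i=6: ✓ (rhs at j=6)
  i=7: ✗ (no rhs in [7,9])
  i=8: ✗ (lhs fails at k=8 before rhs at j=10)
  i=9: ✓ (rhs at j=10; lhs holds on [9,9])
  i=10: ✓ (rhs at j=10)

0, 1, 2, 3, 6, 9, 10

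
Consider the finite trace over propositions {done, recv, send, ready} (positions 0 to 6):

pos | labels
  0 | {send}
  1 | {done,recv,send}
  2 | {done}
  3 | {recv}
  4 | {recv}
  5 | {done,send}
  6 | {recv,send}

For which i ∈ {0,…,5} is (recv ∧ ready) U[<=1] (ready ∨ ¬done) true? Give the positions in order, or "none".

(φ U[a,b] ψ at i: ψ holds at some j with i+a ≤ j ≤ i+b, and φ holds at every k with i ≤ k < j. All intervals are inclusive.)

Evaluate at each i in [0,5]:
  i=0: ✓ (rhs at j=0)
  i=1: ✗ (no rhs in [1,2])
  i=2: ✗ (lhs fails at k=2 before rhs at j=3)
  i=3: ✓ (rhs at j=3)
  i=4: ✓ (rhs at j=4)
  i=5: ✗ (lhs fails at k=5 before rhs at j=6)

0, 3, 4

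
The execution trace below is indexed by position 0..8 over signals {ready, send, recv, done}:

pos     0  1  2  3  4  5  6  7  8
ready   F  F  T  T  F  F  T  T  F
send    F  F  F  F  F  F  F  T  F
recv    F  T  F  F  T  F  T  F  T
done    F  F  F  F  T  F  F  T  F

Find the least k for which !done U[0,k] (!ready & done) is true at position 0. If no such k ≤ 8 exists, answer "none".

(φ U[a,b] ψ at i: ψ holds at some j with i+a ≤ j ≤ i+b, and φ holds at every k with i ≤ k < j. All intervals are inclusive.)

Need earliest j ≥ 0 with (!ready & done), and !done at every k in [0,j-1].
  j=0: rhs fails.
  j=1: rhs fails.
  j=2: rhs fails.
  j=3: rhs fails.
  j=4: rhs holds; lhs holds on [0,3]. k = 4.

4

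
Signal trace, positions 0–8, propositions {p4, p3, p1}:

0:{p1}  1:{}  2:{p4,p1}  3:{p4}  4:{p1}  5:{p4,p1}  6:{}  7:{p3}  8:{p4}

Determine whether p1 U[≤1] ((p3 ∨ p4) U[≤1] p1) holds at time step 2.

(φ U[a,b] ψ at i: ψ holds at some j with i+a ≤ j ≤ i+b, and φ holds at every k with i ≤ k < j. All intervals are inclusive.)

Need some j in [2,3] with ((p3 ∨ p4) U[≤1] p1), and p1 at every k in [2,j-1].
  j=2: ((p3 ∨ p4) U[≤1] p1) holds; no prefix to check → satisfied.

True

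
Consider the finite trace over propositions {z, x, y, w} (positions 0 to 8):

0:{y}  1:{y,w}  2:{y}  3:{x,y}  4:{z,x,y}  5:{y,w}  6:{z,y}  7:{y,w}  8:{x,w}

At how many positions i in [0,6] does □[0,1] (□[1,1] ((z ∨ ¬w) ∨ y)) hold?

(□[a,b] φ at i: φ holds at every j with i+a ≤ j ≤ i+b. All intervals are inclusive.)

6

Evaluate at each i in [0,6]:
  i=0: ✓ (all of [0,1])
  i=1: ✓ (all of [1,2])
  i=2: ✓ (all of [2,3])
  i=3: ✓ (all of [3,4])
  i=4: ✓ (all of [4,5])
  i=5: ✓ (all of [5,6])
  i=6: ✗ (fails at j=7)
Positions where it holds: {0, 1, 2, 3, 4, 5} → 6.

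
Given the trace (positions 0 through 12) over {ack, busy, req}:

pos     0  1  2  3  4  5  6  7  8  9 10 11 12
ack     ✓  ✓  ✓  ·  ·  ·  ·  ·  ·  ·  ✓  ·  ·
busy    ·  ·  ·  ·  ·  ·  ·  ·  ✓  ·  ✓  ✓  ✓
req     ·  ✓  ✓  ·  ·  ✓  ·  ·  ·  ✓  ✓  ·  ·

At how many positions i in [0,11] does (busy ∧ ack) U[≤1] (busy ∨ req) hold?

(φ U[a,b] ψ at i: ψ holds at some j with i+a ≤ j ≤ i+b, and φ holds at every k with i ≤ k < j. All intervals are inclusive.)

Evaluate at each i in [0,11]:
  i=0: ✗ (lhs fails at k=0 before rhs at j=1)
  i=1: ✓ (rhs at j=1)
  i=2: ✓ (rhs at j=2)
  i=3: ✗ (no rhs in [3,4])
  i=4: ✗ (lhs fails at k=4 before rhs at j=5)
  i=5: ✓ (rhs at j=5)
  i=6: ✗ (no rhs in [6,7])
  i=7: ✗ (lhs fails at k=7 before rhs at j=8)
  i=8: ✓ (rhs at j=8)
  i=9: ✓ (rhs at j=9)
  i=10: ✓ (rhs at j=10)
  i=11: ✓ (rhs at j=11)
Positions where it holds: {1, 2, 5, 8, 9, 10, 11} → 7.

7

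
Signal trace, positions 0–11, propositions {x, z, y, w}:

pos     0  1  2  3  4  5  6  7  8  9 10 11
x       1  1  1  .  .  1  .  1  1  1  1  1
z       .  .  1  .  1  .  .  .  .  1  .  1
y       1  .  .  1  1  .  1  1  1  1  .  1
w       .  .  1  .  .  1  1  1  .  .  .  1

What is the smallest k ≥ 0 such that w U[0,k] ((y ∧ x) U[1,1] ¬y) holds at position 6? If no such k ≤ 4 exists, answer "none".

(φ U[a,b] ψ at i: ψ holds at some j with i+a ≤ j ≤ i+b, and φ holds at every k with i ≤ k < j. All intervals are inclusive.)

Need earliest j ≥ 6 with ((y ∧ x) U[1,1] ¬y), and w at every k in [6,j-1].
  j=6: rhs fails.
  j=7: rhs fails.
  j=8: rhs fails.
  j=9: rhs holds but lhs fails at k=8.
  j=10: rhs fails.
No witness within the range → none.

none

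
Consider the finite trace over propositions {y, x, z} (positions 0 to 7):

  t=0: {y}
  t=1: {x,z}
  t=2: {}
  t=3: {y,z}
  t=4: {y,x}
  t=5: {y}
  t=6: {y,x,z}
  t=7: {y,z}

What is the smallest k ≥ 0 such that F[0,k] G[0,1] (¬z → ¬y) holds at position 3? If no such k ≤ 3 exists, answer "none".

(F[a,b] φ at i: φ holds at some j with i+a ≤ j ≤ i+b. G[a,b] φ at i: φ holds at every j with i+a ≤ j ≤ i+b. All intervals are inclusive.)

3

Scan j = 3,4,… for G[0,1] (¬z → ¬y):
  j=3: fails
  j=4: fails
  j=5: fails
  j=6: holds
First hit at j=6, so smallest k = 6-3 = 3.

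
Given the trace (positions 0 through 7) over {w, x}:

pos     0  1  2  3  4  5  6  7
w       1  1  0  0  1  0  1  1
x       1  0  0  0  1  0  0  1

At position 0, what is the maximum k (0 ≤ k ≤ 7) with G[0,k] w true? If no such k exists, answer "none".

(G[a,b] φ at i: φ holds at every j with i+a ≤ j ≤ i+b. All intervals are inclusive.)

w must hold from j=0 onward; find where it first fails.
  j=0: holds
  j=1: holds
  j=2: fails
Holds on [0,1], so largest k = 1.

1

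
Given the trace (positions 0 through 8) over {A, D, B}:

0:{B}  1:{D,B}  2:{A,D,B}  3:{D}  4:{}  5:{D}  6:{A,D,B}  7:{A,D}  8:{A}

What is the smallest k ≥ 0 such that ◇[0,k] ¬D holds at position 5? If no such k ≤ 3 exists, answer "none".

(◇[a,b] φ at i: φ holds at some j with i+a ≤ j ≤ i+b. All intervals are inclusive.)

3

Scan j = 5,6,… for ¬D:
  j=5: fails
  j=6: fails
  j=7: fails
  j=8: holds
First hit at j=8, so smallest k = 8-5 = 3.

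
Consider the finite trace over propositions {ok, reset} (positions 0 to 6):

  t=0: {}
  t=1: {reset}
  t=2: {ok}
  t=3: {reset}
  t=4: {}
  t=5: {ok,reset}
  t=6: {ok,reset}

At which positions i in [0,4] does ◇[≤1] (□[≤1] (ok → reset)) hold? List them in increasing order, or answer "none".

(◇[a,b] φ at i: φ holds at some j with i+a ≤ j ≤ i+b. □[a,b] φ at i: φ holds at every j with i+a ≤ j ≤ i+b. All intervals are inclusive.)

Evaluate at each i in [0,4]:
  i=0: ✓ (witness j=0)
  i=1: ✗ (none in [1,2])
  i=2: ✓ (witness j=3)
  i=3: ✓ (witness j=3)
  i=4: ✓ (witness j=4)

0, 2, 3, 4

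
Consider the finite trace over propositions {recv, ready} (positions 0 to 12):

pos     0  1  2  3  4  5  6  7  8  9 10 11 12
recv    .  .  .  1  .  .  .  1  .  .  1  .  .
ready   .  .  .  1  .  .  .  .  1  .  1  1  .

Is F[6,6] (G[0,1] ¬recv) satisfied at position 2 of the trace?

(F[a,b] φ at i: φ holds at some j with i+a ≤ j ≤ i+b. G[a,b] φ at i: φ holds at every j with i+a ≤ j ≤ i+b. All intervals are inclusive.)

True

Check G[0,1] ¬recv at each j in [8,8]:
  j=8: holds on [8,9]
Found at j=8 → formula holds.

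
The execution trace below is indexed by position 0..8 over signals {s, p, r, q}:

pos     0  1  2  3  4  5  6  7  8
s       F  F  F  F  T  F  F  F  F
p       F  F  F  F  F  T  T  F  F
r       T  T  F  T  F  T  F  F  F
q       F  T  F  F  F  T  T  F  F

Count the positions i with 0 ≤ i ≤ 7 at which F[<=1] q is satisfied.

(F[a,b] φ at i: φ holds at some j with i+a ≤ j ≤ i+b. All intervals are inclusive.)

Evaluate at each i in [0,7]:
  i=0: ✓ (witness j=1)
  i=1: ✓ (witness j=1)
  i=2: ✗ (none in [2,3])
  i=3: ✗ (none in [3,4])
  i=4: ✓ (witness j=5)
  i=5: ✓ (witness j=5)
  i=6: ✓ (witness j=6)
  i=7: ✗ (none in [7,8])
Positions where it holds: {0, 1, 4, 5, 6} → 5.

5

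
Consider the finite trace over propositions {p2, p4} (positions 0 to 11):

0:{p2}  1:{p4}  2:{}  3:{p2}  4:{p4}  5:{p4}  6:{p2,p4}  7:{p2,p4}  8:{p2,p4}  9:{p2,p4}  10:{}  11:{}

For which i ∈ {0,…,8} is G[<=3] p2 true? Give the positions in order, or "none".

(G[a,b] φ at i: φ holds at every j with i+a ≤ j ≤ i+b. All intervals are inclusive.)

6

Evaluate at each i in [0,8]:
  i=0: ✗ (fails at j=1)
  i=1: ✗ (fails at j=1)
  i=2: ✗ (fails at j=2)
  i=3: ✗ (fails at j=4)
  i=4: ✗ (fails at j=4)
  i=5: ✗ (fails at j=5)
  i=6: ✓ (all of [6,9])
  i=7: ✗ (fails at j=10)
  i=8: ✗ (fails at j=10)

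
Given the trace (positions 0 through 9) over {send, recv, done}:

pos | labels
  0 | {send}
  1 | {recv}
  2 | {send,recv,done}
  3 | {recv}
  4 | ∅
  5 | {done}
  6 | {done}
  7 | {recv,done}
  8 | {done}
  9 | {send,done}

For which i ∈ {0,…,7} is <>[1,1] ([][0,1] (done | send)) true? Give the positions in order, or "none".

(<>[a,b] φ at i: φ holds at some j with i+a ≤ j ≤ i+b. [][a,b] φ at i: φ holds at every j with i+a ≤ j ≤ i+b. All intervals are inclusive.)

4, 5, 6, 7

Evaluate at each i in [0,7]:
  i=0: ✗ (none in [1,1])
  i=1: ✗ (none in [2,2])
  i=2: ✗ (none in [3,3])
  i=3: ✗ (none in [4,4])
  i=4: ✓ (witness j=5)
  i=5: ✓ (witness j=6)
  i=6: ✓ (witness j=7)
  i=7: ✓ (witness j=8)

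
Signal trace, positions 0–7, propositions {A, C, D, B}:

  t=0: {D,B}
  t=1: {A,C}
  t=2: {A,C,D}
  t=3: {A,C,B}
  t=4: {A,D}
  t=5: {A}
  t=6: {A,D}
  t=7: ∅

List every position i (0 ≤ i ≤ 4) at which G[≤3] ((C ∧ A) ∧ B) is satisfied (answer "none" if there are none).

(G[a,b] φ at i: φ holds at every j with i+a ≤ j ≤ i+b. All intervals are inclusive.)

Evaluate at each i in [0,4]:
  i=0: ✗ (fails at j=0)
  i=1: ✗ (fails at j=1)
  i=2: ✗ (fails at j=2)
  i=3: ✗ (fails at j=4)
  i=4: ✗ (fails at j=4)

none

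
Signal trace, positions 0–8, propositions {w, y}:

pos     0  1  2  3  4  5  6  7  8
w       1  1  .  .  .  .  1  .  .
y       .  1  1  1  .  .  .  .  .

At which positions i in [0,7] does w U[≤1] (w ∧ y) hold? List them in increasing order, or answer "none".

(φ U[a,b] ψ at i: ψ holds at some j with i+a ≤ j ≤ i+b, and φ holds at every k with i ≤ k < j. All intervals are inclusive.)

0, 1

Evaluate at each i in [0,7]:
  i=0: ✓ (rhs at j=1; lhs holds on [0,0])
  i=1: ✓ (rhs at j=1)
  i=2: ✗ (no rhs in [2,3])
  i=3: ✗ (no rhs in [3,4])
  i=4: ✗ (no rhs in [4,5])
  i=5: ✗ (no rhs in [5,6])
  i=6: ✗ (no rhs in [6,7])
  i=7: ✗ (no rhs in [7,8])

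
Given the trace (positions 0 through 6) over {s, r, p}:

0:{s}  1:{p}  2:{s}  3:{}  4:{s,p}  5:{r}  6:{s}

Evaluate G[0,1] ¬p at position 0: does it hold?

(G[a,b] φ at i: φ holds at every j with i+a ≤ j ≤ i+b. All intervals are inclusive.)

Check ¬p at every j in [0,1]:
  j=0: true
  j=1: false
Fails at j=1 → formula fails.

False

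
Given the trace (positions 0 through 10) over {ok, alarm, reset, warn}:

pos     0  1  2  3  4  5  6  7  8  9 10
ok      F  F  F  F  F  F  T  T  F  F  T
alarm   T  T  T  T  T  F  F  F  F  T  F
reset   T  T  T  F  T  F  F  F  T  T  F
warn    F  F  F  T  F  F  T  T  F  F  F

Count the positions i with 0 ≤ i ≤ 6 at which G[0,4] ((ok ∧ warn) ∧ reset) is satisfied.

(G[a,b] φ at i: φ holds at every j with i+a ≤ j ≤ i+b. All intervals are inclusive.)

Evaluate at each i in [0,6]:
  i=0: ✗ (fails at j=0)
  i=1: ✗ (fails at j=1)
  i=2: ✗ (fails at j=2)
  i=3: ✗ (fails at j=3)
  i=4: ✗ (fails at j=4)
  i=5: ✗ (fails at j=5)
  i=6: ✗ (fails at j=6)
Positions where it holds: {} → 0.

0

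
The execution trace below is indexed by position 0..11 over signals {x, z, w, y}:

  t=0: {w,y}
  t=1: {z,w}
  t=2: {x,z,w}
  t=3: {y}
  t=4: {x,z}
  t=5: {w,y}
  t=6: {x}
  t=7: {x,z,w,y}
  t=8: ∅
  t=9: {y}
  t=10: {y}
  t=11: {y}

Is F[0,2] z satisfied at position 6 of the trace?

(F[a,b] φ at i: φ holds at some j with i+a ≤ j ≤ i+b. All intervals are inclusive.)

Check z at each j in [6,8]:
  j=6: false
  j=7: true
  j=8: false
Found at j=7 → formula holds.

True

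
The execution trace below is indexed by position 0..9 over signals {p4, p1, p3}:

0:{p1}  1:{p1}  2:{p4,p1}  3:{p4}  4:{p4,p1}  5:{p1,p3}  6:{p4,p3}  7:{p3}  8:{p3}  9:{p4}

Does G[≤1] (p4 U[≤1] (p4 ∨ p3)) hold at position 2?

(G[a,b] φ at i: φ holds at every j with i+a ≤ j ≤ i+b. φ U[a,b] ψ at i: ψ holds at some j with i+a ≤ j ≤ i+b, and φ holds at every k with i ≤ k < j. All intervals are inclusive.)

Holds

Check (p4 U[≤1] (p4 ∨ p3)) at every j in [2,3]:
  j=2: holds
  j=3: holds
All positions satisfy it → formula holds.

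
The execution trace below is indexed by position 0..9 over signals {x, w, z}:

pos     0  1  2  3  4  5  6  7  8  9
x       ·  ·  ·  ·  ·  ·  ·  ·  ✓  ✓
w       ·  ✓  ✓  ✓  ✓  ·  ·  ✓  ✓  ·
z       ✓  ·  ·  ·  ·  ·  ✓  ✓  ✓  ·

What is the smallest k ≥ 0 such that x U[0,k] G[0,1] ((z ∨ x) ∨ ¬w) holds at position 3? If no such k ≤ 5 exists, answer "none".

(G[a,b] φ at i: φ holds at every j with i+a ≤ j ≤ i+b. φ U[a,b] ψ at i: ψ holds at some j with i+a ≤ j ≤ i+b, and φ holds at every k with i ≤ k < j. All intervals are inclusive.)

Need earliest j ≥ 3 with G[0,1] ((z ∨ x) ∨ ¬w), and x at every k in [3,j-1].
  j=3: rhs fails.
  j=4: rhs fails.
  j=5: rhs holds but lhs fails at k=3.
  j=6: rhs holds but lhs fails at k=3.
  j=7: rhs holds but lhs fails at k=3.
  j=8: rhs holds but lhs fails at k=3.
No witness within the range → none.

none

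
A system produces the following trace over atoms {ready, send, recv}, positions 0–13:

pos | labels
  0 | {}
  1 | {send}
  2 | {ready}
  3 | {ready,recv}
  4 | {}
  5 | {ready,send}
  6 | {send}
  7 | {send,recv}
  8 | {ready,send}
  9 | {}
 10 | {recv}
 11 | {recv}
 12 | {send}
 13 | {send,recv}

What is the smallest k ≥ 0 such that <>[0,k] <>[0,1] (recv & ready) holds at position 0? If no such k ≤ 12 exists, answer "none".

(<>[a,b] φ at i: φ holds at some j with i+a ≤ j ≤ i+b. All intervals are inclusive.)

2

Scan j = 0,1,… for <>[0,1] (recv & ready):
  j=0: fails
  j=1: fails
  j=2: holds
First hit at j=2, so smallest k = 2-0 = 2.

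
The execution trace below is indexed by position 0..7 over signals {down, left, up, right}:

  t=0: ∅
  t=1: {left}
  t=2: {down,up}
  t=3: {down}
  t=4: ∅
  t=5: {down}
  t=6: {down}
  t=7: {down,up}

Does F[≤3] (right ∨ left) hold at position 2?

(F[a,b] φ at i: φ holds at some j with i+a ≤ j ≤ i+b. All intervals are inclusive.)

No

Check (right ∨ left) at each j in [2,5]:
  j=2: false
  j=3: false
  j=4: false
  j=5: false
No position in the window satisfies it → formula fails.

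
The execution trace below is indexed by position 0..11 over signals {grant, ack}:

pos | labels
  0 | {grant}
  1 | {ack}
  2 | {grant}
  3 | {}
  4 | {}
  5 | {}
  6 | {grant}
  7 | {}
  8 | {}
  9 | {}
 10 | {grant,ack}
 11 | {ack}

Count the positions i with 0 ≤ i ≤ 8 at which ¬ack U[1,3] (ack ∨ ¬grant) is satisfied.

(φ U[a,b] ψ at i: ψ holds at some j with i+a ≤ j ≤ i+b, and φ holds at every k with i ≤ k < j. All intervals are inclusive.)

Evaluate at each i in [0,8]:
  i=0: ✓ (rhs at j=1; lhs holds on [0,0])
  i=1: ✗ (lhs fails at k=1 before rhs at j=3)
  i=2: ✓ (rhs at j=3; lhs holds on [2,2])
  i=3: ✓ (rhs at j=4; lhs holds on [3,3])
  i=4: ✓ (rhs at j=5; lhs holds on [4,4])
  i=5: ✓ (rhs at j=7; lhs holds on [5,6])
  i=6: ✓ (rhs at j=7; lhs holds on [6,6])
  i=7: ✓ (rhs at j=8; lhs holds on [7,7])
  i=8: ✓ (rhs at j=9; lhs holds on [8,8])
Positions where it holds: {0, 2, 3, 4, 5, 6, 7, 8} → 8.

8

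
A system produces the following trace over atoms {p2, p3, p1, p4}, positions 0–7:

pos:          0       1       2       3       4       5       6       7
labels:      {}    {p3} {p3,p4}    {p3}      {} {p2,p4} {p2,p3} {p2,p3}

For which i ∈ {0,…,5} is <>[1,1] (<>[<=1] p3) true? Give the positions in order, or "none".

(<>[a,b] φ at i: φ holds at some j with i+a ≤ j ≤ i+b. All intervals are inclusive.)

0, 1, 2, 4, 5

Evaluate at each i in [0,5]:
  i=0: ✓ (witness j=1)
  i=1: ✓ (witness j=2)
  i=2: ✓ (witness j=3)
  i=3: ✗ (none in [4,4])
  i=4: ✓ (witness j=5)
  i=5: ✓ (witness j=6)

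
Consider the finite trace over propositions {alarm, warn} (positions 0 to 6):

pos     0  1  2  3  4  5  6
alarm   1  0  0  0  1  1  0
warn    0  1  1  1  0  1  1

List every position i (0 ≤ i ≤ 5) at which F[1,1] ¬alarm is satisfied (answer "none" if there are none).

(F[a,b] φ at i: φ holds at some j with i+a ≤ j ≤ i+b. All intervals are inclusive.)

Evaluate at each i in [0,5]:
  i=0: ✓ (witness j=1)
  i=1: ✓ (witness j=2)
  i=2: ✓ (witness j=3)
  i=3: ✗ (none in [4,4])
  i=4: ✗ (none in [5,5])
  i=5: ✓ (witness j=6)

0, 1, 2, 5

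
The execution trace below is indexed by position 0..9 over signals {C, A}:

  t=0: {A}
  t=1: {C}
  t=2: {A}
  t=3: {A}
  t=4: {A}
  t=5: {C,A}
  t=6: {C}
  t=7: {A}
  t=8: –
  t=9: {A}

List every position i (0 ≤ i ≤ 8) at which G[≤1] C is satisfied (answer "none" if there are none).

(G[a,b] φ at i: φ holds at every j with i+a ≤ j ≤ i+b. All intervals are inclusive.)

5

Evaluate at each i in [0,8]:
  i=0: ✗ (fails at j=0)
  i=1: ✗ (fails at j=2)
  i=2: ✗ (fails at j=2)
  i=3: ✗ (fails at j=3)
  i=4: ✗ (fails at j=4)
  i=5: ✓ (all of [5,6])
  i=6: ✗ (fails at j=7)
  i=7: ✗ (fails at j=7)
  i=8: ✗ (fails at j=8)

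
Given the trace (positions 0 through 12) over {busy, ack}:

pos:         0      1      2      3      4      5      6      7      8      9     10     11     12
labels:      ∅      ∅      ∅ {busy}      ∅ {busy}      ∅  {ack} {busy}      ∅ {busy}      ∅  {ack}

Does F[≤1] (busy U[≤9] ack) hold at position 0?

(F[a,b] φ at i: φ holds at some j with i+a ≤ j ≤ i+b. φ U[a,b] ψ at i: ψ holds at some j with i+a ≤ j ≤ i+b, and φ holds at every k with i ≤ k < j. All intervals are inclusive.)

False

Check (busy U[≤9] ack) at each j in [0,1]:
  j=0: fails
  j=1: fails
No position in the window satisfies it → formula fails.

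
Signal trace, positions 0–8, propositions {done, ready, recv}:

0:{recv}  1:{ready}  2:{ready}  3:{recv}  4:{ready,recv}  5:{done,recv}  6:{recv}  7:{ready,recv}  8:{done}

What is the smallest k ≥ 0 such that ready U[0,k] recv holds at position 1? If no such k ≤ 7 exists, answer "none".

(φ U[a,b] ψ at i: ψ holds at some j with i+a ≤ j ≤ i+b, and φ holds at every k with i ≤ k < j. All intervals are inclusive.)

Need earliest j ≥ 1 with recv, and ready at every k in [1,j-1].
  j=1: rhs fails.
  j=2: rhs fails.
  j=3: rhs holds; lhs holds on [1,2]. k = 2.

2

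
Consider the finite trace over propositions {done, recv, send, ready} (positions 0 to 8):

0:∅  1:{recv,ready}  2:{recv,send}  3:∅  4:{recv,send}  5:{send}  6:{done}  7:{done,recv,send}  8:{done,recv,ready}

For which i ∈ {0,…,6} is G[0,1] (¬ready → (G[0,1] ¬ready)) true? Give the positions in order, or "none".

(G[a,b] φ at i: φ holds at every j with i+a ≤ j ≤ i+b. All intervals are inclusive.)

Evaluate at each i in [0,6]:
  i=0: ✗ (fails at j=0)
  i=1: ✓ (all of [1,2])
  i=2: ✓ (all of [2,3])
  i=3: ✓ (all of [3,4])
  i=4: ✓ (all of [4,5])
  i=5: ✓ (all of [5,6])
  i=6: ✗ (fails at j=7)

1, 2, 3, 4, 5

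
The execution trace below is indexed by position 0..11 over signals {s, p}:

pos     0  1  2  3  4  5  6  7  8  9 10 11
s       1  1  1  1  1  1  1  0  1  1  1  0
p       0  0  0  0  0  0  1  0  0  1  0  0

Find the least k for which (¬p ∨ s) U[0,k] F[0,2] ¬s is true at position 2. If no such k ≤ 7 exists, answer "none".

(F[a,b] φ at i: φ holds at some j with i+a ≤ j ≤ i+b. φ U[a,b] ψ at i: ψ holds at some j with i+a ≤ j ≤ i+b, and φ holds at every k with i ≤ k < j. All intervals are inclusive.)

3

Need earliest j ≥ 2 with F[0,2] ¬s, and (¬p ∨ s) at every k in [2,j-1].
  j=2: rhs fails.
  j=3: rhs fails.
  j=4: rhs fails.
  j=5: rhs holds; lhs holds on [2,4]. k = 3.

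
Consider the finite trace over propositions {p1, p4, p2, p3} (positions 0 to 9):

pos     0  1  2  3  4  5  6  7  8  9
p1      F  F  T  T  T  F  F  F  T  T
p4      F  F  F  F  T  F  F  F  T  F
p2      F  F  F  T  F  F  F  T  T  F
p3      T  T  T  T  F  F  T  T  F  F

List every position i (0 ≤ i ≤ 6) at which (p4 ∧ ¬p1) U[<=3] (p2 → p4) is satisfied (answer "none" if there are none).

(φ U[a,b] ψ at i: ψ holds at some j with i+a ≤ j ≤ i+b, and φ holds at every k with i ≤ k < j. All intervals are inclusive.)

Evaluate at each i in [0,6]:
  i=0: ✓ (rhs at j=0)
  i=1: ✓ (rhs at j=1)
  i=2: ✓ (rhs at j=2)
  i=3: ✗ (lhs fails at k=3 before rhs at j=4)
  i=4: ✓ (rhs at j=4)
  i=5: ✓ (rhs at j=5)
  i=6: ✓ (rhs at j=6)

0, 1, 2, 4, 5, 6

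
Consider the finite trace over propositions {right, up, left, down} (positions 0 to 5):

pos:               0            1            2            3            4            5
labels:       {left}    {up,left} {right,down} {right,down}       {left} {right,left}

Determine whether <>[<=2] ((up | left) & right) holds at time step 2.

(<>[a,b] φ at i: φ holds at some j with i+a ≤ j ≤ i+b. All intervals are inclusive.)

False

Check ((up | left) & right) at each j in [2,4]:
  j=2: false
  j=3: false
  j=4: false
No position in the window satisfies it → formula fails.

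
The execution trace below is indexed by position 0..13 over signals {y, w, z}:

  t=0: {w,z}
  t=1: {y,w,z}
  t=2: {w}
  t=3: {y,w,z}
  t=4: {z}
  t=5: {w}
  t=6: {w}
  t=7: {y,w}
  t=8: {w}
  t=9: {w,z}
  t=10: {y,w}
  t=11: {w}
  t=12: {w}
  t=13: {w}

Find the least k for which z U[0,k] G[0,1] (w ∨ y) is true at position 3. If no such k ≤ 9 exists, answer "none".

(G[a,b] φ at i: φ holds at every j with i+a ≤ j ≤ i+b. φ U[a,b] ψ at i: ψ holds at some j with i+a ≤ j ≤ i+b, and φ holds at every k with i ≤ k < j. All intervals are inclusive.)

2

Need earliest j ≥ 3 with G[0,1] (w ∨ y), and z at every k in [3,j-1].
  j=3: rhs fails.
  j=4: rhs fails.
  j=5: rhs holds; lhs holds on [3,4]. k = 2.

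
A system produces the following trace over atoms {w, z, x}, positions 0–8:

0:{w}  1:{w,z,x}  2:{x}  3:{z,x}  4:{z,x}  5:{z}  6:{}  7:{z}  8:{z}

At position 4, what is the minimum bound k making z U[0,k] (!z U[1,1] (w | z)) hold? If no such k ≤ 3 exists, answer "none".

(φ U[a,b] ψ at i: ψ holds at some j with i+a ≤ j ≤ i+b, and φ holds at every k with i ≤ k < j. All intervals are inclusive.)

Need earliest j ≥ 4 with (!z U[1,1] (w | z)), and z at every k in [4,j-1].
  j=4: rhs fails.
  j=5: rhs fails.
  j=6: rhs holds; lhs holds on [4,5]. k = 2.

2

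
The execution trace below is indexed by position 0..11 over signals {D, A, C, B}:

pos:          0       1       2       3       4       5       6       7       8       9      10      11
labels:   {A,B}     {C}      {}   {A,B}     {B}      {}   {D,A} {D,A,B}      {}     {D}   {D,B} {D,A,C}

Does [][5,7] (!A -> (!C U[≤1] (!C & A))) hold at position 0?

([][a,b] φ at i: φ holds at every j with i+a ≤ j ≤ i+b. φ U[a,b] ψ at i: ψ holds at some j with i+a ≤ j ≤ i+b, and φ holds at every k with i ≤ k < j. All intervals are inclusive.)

True

Check (!A -> (!C U[≤1] (!C & A))) at every j in [5,7]:
  j=5: antecedent true; consequent holds → ✓
  j=6: antecedent false → ✓
  j=7: antecedent false → ✓
All positions satisfy it → formula holds.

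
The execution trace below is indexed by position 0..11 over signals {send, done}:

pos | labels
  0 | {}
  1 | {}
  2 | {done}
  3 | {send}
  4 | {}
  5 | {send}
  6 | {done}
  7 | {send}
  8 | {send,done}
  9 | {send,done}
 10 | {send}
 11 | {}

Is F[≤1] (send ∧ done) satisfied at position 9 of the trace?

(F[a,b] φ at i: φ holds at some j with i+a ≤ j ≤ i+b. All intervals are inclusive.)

Check (send ∧ done) at each j in [9,10]:
  j=9: true
  j=10: false
Found at j=9 → formula holds.

Holds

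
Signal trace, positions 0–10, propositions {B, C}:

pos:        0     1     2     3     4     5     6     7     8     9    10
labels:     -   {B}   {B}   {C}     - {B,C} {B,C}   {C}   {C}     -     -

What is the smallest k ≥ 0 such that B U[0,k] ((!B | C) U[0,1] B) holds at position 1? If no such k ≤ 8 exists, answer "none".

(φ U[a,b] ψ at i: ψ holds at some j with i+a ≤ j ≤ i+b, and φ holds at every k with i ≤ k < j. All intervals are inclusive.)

Need earliest j ≥ 1 with ((!B | C) U[0,1] B), and B at every k in [1,j-1].
  j=1: rhs holds (empty prefix). k = 0.

0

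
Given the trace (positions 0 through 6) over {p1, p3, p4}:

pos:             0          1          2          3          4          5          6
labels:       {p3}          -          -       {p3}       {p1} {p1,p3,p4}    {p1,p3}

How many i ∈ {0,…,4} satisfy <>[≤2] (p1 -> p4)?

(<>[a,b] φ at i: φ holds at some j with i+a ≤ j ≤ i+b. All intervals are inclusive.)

5

Evaluate at each i in [0,4]:
  i=0: ✓ (witness j=0)
  i=1: ✓ (witness j=1)
  i=2: ✓ (witness j=2)
  i=3: ✓ (witness j=3)
  i=4: ✓ (witness j=5)
Positions where it holds: {0, 1, 2, 3, 4} → 5.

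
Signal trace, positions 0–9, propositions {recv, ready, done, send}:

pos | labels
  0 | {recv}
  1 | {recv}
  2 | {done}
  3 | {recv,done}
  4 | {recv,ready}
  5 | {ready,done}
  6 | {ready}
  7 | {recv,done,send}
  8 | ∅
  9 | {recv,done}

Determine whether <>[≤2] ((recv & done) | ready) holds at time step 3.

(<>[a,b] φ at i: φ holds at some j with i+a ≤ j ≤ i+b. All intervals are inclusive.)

Yes

Check ((recv & done) | ready) at each j in [3,5]:
  j=3: true
  j=4: true
  j=5: true
Found at j=3 → formula holds.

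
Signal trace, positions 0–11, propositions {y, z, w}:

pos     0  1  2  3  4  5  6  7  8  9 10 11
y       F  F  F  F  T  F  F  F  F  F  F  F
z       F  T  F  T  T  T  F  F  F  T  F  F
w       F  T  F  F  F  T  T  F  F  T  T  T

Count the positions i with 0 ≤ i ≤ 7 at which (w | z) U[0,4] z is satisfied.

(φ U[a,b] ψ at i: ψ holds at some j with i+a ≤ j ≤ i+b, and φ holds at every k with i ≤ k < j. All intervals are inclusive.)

Evaluate at each i in [0,7]:
  i=0: ✗ (lhs fails at k=0 before rhs at j=1)
  i=1: ✓ (rhs at j=1)
  i=2: ✗ (lhs fails at k=2 before rhs at j=3)
  i=3: ✓ (rhs at j=3)
  i=4: ✓ (rhs at j=4)
  i=5: ✓ (rhs at j=5)
  i=6: ✗ (lhs fails at k=7 before rhs at j=9)
  i=7: ✗ (lhs fails at k=7 before rhs at j=9)
Positions where it holds: {1, 3, 4, 5} → 4.

4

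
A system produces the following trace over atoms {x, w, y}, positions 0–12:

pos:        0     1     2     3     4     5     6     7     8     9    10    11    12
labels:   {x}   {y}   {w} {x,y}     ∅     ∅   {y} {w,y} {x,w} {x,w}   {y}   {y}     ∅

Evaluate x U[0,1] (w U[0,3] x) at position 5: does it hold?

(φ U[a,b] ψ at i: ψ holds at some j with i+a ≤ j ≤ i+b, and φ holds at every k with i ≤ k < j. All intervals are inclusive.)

Does not hold

Need some j in [5,6] with (w U[0,3] x), and x at every k in [5,j-1].
  j=5: (w U[0,3] x) — fails.
  j=6: (w U[0,3] x) — fails.
No j in the window works → until fails.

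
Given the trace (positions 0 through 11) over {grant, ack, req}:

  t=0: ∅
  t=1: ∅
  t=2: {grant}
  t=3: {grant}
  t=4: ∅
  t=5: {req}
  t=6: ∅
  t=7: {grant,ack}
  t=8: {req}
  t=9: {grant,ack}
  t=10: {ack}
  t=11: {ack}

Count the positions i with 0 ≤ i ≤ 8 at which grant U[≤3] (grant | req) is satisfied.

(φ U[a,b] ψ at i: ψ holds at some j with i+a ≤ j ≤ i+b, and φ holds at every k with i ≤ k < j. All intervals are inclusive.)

5

Evaluate at each i in [0,8]:
  i=0: ✗ (lhs fails at k=0 before rhs at j=2)
  i=1: ✗ (lhs fails at k=1 before rhs at j=2)
  i=2: ✓ (rhs at j=2)
  i=3: ✓ (rhs at j=3)
  i=4: ✗ (lhs fails at k=4 before rhs at j=5)
  i=5: ✓ (rhs at j=5)
  i=6: ✗ (lhs fails at k=6 before rhs at j=7)
  i=7: ✓ (rhs at j=7)
  i=8: ✓ (rhs at j=8)
Positions where it holds: {2, 3, 5, 7, 8} → 5.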